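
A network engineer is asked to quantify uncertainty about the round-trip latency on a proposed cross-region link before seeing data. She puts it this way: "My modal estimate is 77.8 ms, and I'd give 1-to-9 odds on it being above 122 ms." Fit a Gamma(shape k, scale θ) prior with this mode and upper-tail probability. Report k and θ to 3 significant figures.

Gamma(k,θ) with k>1 has mode (k−1)θ, so θ = 77.8/(k−1).
Need P(X < 122) = 0.9 with θ tied to k this way. Start at k = 2, θ = 77.8: P(X<122) ≈ 0.465.
Too low — raise k to concentrate. Iterating converges to k ≈ 10.3.
Then θ = 77.8/(10.3−1) ≈ 8.41.

k ≈ 10.3, θ ≈ 8.41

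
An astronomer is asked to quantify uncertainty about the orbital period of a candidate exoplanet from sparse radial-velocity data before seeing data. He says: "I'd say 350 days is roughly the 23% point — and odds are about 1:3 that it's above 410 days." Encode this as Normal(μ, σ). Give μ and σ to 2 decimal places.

The p-quantile of Normal(μ,σ) is μ + z_p·σ, with z_{0.23} = -0.7388 and z_{0.75} = 0.6745.
Eliminate σ: μ = (z₂·x₁ − z₁·x₂)/(z₂ − z₁) = (0.6745·350 − (-0.7388)·410)/1.413 = 381.37.
Then σ = (x₂ − x₁)/(z₂ − z₁) = (410 − 350)/1.413 = 42.45.

μ = 381.37, σ = 42.45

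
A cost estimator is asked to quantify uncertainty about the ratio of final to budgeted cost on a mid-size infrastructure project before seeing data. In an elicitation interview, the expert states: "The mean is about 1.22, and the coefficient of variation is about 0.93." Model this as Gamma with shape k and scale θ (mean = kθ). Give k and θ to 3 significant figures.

For Gamma(k, scale θ): mean = kθ, variance = kθ², so CV = 1/√k.
CV = 0.93, hence k = 1/CV² = 1.16.
Then θ = mean/k = 1.22/1.16 = 1.06.

k ≈ 1.16, θ ≈ 1.06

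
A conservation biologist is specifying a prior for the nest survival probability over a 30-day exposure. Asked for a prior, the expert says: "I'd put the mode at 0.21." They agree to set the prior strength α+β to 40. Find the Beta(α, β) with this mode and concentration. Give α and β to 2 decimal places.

For α,β > 1 the Beta mode is (α−1)/(α+β−2). With α+β = 40, the mode is (α−1)/38.
Set (α−1)/38 = 0.21 → α = 1 + 0.21·38 = 8.98.
β = 40 − α = 31.02.

α = 8.98, β = 31.02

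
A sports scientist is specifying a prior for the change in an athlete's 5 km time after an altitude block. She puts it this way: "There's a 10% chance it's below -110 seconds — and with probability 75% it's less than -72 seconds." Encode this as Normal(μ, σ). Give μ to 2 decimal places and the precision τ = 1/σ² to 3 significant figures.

μ = -85.10, τ = 0.00265

For Normal(μ,σ), the p-quantile is μ + z_p·σ. Here z_{0.1} = -1.282, z_{0.75} = 0.6745.
So -110 = μ − 1.282σ and -72 = μ + 0.6745σ.
Subtracting: σ = (-72 − -110)/(0.6745 − (-1.282)) = 19.43.
Then μ = -110 − (-1.282)·19.43 = -85.10.
Precision τ = 1/σ² = 1/19.43² = 0.00265.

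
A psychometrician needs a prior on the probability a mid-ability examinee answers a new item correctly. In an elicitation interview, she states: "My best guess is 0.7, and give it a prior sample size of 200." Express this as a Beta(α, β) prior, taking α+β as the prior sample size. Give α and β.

Under the effective-sample-size interpretation, Beta(α, β) has prior mean α/(α+β) and prior sample size α+β.
So α+β = 200 and α/(α+β) = 0.7, giving α = 0.7·200 = 140 and β = 200 − 140 = 60.

α = 140, β = 60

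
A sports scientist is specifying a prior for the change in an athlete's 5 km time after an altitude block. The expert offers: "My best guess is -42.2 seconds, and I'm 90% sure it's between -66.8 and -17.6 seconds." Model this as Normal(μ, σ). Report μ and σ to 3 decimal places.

μ = -42.200, σ = 14.956

A symmetric 90% interval runs μ ± z·σ with z = 1.645.
Half-width = 24.6, so σ = 24.6/1.645 = 14.956.
μ is the stated best guess, -42.200.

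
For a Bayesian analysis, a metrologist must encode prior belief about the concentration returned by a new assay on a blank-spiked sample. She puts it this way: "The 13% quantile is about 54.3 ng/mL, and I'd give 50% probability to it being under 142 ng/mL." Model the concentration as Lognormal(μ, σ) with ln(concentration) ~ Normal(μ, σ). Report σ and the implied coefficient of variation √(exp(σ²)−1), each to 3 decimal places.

σ ≈ 0.853, CV ≈ 1.035

If T ~ Lognormal(μ,σ) then ln T ~ Normal(μ,σ), so the p-quantile of ln T is μ + z_p·σ.
ln(54.3) = 3.995 and ln(142) = 4.956; z_{0.13} = -1.126, z_{0.5} = 0.
σ = (4.956 − 3.995)/(0 − (-1.126)) = 0.853.
μ = 3.995 − (-1.126)·0.853 = 4.956.
CV = √(exp(σ²)−1) = √(exp(0.7284)−1) = 1.035.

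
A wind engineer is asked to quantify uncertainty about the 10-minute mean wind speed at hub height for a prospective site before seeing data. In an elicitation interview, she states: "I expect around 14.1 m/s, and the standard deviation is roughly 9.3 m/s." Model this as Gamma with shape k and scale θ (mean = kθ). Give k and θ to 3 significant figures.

For Gamma(k, scale θ): mean = kθ, variance = kθ², so CV = 1/√k.
CV = SD/mean = 9.3/14.1 = 0.6596, hence k = 1/CV² = 2.3.
Then θ = mean/k = 14.1/2.3 = 6.13.

k ≈ 2.3, θ ≈ 6.13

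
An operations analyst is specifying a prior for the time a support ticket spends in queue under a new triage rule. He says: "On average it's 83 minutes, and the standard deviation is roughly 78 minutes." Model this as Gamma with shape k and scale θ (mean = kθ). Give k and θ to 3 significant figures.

For Gamma(k, scale θ): mean = kθ, variance = kθ², so CV = 1/√k.
CV = SD/mean = 78/83 = 0.9398, hence k = 1/CV² = 1.13.
Then θ = mean/k = 83/1.13 = 73.3.

k ≈ 1.13, θ ≈ 73.3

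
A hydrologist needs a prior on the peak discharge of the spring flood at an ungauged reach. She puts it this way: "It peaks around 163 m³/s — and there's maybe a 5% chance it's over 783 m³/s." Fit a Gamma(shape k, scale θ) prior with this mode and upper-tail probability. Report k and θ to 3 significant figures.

k ≈ 1.98, θ ≈ 166

Gamma(k,θ) with k>1 has mode (k−1)θ, so θ = 163/(k−1).
Need P(X < 783) = 0.95 with θ tied to k this way. Start at k = 2, θ = 163: P(X<783) ≈ 0.952.
Too high — lower k to spread out. Iterating converges to k ≈ 1.98.
Then θ = 163/(1.98−1) ≈ 166.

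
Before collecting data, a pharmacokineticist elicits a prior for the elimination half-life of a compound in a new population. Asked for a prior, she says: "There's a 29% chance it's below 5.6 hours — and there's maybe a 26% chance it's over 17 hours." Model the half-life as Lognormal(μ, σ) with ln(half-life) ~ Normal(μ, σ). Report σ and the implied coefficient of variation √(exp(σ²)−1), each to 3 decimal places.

σ ≈ 0.928, CV ≈ 1.169

If T ~ Lognormal(μ,σ) then ln T ~ Normal(μ,σ), so the p-quantile of ln T is μ + z_p·σ.
ln(5.6) = 1.723 and ln(17) = 2.833; z_{0.29} = -0.5534, z_{0.74} = 0.6433.
σ = (2.833 − 1.723)/(0.6433 − (-0.5534)) = 0.928.
μ = 1.723 − (-0.5534)·0.928 = 2.236.
CV = √(exp(σ²)−1) = √(exp(0.8610)−1) = 1.169.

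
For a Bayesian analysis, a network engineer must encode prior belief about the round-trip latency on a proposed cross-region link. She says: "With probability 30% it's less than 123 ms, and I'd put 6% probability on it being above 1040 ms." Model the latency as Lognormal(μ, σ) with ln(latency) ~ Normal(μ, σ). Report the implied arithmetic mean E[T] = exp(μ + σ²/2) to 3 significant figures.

E[T] ≈ 357 ms

If T ~ Lognormal(μ,σ) then ln T ~ Normal(μ,σ), so the p-quantile of ln T is μ + z_p·σ.
ln(123) = 4.812 and ln(1040) = 6.947; z_{0.3} = -0.5244, z_{0.94} = 1.555.
σ = (6.947 − 4.812)/(1.555 − (-0.5244)) = 1.027.
μ = 4.812 − (-0.5244)·1.027 = 5.351.
E[T] = exp(μ + σ²/2) = exp(5.351 + 0.5271) = 357 ms.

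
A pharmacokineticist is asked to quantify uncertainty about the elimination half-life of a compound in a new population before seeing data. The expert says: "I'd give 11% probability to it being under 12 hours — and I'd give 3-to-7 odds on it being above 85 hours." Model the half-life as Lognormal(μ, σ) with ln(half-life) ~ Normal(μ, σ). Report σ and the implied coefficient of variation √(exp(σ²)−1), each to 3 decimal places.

If T ~ Lognormal(μ,σ) then ln T ~ Normal(μ,σ), so the p-quantile of ln T is μ + z_p·σ.
ln(12) = 2.485 and ln(85) = 4.443; z_{0.11} = -1.227, z_{0.7} = 0.5244.
σ = (4.443 − 2.485)/(0.5244 − (-1.227)) = 1.118.
μ = 2.485 − (-1.227)·1.118 = 3.856.
CV = √(exp(σ²)−1) = √(exp(1.2502)−1) = 1.578.

σ ≈ 1.118, CV ≈ 1.578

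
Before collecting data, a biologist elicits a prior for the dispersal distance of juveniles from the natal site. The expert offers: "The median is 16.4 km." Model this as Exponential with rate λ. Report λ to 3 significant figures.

Exponential median = ln 2 / λ, so λ = ln 2 / 16.4 = 0.0423.

λ ≈ 0.0423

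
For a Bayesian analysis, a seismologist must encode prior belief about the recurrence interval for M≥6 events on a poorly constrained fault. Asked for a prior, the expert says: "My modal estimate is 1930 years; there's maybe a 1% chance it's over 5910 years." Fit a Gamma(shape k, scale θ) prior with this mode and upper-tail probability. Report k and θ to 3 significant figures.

Gamma(k,θ) with k>1 has mode (k−1)θ, so θ = 1930/(k−1).
Need P(X < 5910) = 0.99 with θ tied to k this way. Start at k = 2, θ = 1930: P(X<5910) ≈ 0.810.
Too low — raise k to concentrate. Iterating converges to k ≈ 4.58.
Then θ = 1930/(4.58−1) ≈ 540.

k ≈ 4.58, θ ≈ 540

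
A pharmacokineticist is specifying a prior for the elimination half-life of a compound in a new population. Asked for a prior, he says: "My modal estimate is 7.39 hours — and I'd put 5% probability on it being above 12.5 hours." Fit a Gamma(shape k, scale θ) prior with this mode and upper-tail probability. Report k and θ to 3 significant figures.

k ≈ 11.1, θ ≈ 0.731

Gamma(k,θ) with k>1 has mode (k−1)θ, so θ = 7.39/(k−1).
Need P(X < 12.5) = 0.95 with θ tied to k this way. Start at k = 2, θ = 7.39: P(X<12.5) ≈ 0.504.
Too low — raise k to concentrate. Iterating converges to k ≈ 11.1.
Then θ = 7.39/(11.1−1) ≈ 0.731.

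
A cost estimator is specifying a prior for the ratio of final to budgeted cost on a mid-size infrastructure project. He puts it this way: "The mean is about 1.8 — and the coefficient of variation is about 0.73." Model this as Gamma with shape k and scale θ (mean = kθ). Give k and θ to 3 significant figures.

k ≈ 1.88, θ ≈ 0.959

For Gamma(k, scale θ): mean = kθ, variance = kθ², so CV = 1/√k.
CV = 0.73, hence k = 1/CV² = 1.88.
Then θ = mean/k = 1.8/1.88 = 0.959.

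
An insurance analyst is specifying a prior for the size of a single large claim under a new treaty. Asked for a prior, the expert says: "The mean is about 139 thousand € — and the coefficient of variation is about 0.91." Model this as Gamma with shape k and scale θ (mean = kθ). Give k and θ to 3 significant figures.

k ≈ 1.21, θ ≈ 115

For Gamma(k, scale θ): mean = kθ, variance = kθ², so CV = 1/√k.
CV = 0.91, hence k = 1/CV² = 1.21.
Then θ = mean/k = 139/1.21 = 115.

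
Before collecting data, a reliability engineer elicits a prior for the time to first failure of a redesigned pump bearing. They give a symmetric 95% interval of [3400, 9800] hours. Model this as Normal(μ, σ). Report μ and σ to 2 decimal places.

A symmetric 95% interval runs μ ± z·σ with z = 1.96.
Half-width = 3200, so σ = 3200/1.96 = 1632.68.
μ is the interval midpoint, 6600.00.

μ = 6600.00, σ = 1632.68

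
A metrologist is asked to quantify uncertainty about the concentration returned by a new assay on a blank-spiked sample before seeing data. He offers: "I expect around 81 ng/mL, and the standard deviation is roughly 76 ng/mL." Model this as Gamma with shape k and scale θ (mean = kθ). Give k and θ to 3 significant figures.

For Gamma(k, scale θ): mean = kθ, variance = kθ², so CV = 1/√k.
CV = SD/mean = 76/81 = 0.9383, hence k = 1/CV² = 1.14.
Then θ = mean/k = 81/1.14 = 71.3.

k ≈ 1.14, θ ≈ 71.3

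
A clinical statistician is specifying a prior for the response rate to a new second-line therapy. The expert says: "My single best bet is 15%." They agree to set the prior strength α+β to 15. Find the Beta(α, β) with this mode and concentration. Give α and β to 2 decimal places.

For α,β > 1 the Beta mode is (α−1)/(α+β−2). With α+β = 15, the mode is (α−1)/13.
Set (α−1)/13 = 0.15 → α = 1 + 0.15·13 = 2.95.
β = 15 − α = 12.05.

α = 2.95, β = 12.05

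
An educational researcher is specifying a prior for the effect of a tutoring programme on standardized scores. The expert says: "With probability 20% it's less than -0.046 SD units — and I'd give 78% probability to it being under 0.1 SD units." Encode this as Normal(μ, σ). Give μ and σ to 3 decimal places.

μ = 0.030, σ = 0.090

For Normal(μ,σ), the p-quantile is μ + z_p·σ. Here z_{0.2} = -0.8416, z_{0.78} = 0.7722.
So -0.046 = μ − 0.8416σ and 0.1 = μ + 0.7722σ.
Subtracting: σ = (0.1 − -0.046)/(0.7722 − (-0.8416)) = 0.090.
Then μ = -0.046 − (-0.8416)·0.090 = 0.030.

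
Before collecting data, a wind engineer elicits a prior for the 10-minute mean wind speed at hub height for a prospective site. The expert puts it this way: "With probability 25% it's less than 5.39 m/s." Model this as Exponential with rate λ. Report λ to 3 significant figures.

P(T < 5.39) = 1 − e^(−λ·5.39) = 0.25, so λ = −ln(1−0.25)/5.39 = −ln(0.75)/5.39 = 0.0534.

λ ≈ 0.0534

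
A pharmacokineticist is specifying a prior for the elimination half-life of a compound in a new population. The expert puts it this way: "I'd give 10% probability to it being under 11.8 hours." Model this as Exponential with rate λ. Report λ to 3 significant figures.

λ ≈ 0.00893

P(T < 11.8) = 1 − e^(−λ·11.8) = 0.1, so λ = −ln(1−0.1)/11.8 = −ln(0.9)/11.8 = 0.00893.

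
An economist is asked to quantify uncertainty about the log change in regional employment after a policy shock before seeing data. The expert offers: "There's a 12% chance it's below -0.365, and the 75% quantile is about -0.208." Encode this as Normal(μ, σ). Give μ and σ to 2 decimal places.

For Normal(μ,σ), the p-quantile is μ + z_p·σ. Here z_{0.12} = -1.175, z_{0.75} = 0.6745.
So -0.365 = μ − 1.175σ and -0.208 = μ + 0.6745σ.
Subtracting: σ = (-0.208 − -0.365)/(0.6745 − (-1.175)) = 0.08.
Then μ = -0.365 − (-1.175)·0.08 = -0.27.

μ = -0.27, σ = 0.08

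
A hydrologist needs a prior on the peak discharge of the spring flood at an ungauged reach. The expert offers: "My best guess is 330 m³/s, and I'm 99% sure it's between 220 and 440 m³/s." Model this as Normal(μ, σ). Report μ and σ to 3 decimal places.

A symmetric 99% interval runs μ ± z·σ with z = 2.576.
Half-width = 110, so σ = 110/2.576 = 42.705.
μ is the stated best guess, 330.000.

μ = 330.000, σ = 42.705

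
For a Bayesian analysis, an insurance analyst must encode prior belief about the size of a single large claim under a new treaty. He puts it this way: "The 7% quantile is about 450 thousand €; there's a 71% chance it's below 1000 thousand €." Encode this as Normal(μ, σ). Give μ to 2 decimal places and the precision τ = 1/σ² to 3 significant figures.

For Normal(μ,σ), the p-quantile is μ + z_p·σ. Here z_{0.07} = -1.476, z_{0.71} = 0.5534.
So 450 = μ − 1.476σ and 1000 = μ + 0.5534σ.
Subtracting: σ = (1000 − 450)/(0.5534 − (-1.476)) = 271.05.
Then μ = 450 − (-1.476)·271.05 = 850.01.
Precision τ = 1/σ² = 1/271² = 1.36e-05.

μ = 850.01, τ = 1.36e-05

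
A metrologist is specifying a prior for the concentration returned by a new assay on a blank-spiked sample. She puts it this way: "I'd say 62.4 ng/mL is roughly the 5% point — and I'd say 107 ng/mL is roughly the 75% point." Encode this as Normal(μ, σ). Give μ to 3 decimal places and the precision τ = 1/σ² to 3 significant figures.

μ = 94.030, τ = 0.0027

The p-quantile of Normal(μ,σ) is μ + z_p·σ, with z_{0.05} = -1.645 and z_{0.75} = 0.6745.
Eliminate σ: μ = (z₂·x₁ − z₁·x₂)/(z₂ − z₁) = (0.6745·62.4 − (-1.645)·107)/2.319 = 94.030.
Then σ = (x₂ − x₁)/(z₂ − z₁) = (107 − 62.4)/2.319 = 19.230.
Precision τ = 1/σ² = 1/19.23² = 0.0027.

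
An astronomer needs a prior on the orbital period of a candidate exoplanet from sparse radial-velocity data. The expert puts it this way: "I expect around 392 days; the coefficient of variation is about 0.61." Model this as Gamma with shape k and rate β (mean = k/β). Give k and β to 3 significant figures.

k ≈ 2.69, β ≈ 0.00686

For Gamma(k, rate β): mean = k/β, variance = k/β², so CV = 1/√k.
CV = 0.61, hence k = 1/CV² = 2.69.
Then β = k/mean = 2.69/392 = 0.00686.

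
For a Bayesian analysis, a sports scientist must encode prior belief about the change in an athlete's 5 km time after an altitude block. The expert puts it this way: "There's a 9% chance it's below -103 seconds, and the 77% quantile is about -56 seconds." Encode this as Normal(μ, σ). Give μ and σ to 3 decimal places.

μ = -72.698, σ = 22.600

For Normal(μ,σ), the p-quantile is μ + z_p·σ. Here z_{0.09} = -1.341, z_{0.77} = 0.7388.
So -103 = μ − 1.341σ and -56 = μ + 0.7388σ.
Subtracting: σ = (-56 − -103)/(0.7388 − (-1.341)) = 22.600.
Then μ = -103 − (-1.341)·22.600 = -72.698.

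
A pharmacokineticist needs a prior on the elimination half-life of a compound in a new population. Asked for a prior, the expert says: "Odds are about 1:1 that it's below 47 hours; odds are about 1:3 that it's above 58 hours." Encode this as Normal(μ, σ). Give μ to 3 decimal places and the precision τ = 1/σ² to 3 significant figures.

The p-quantile of Normal(μ,σ) is μ + z_p·σ, with z_{0.5} = 0 and z_{0.75} = 0.6745.
Eliminate σ: μ = (z₂·x₁ − z₁·x₂)/(z₂ − z₁) = (0.6745·47 − (0)·58)/0.6745 = 47.000.
Then σ = (x₂ − x₁)/(z₂ − z₁) = (58 − 47)/0.6745 = 16.309.
Precision τ = 1/σ² = 1/16.31² = 0.00376.

μ = 47.000, τ = 0.00376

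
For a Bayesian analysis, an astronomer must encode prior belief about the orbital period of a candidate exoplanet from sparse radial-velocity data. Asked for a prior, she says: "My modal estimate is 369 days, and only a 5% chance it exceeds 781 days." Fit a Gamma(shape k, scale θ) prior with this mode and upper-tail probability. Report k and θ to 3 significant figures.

k ≈ 5.91, θ ≈ 75.2

Gamma(k,θ) with k>1 has mode (k−1)θ, so θ = 369/(k−1).
Need P(X < 781) = 0.95 with θ tied to k this way. Start at k = 2, θ = 369: P(X<781) ≈ 0.625.
Too low — raise k to concentrate. Iterating converges to k ≈ 5.91.
Then θ = 369/(5.91−1) ≈ 75.2.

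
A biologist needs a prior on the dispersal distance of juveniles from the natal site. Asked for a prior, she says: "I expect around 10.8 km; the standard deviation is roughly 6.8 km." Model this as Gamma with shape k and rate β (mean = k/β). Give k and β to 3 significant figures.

k ≈ 2.52, β ≈ 0.234

For Gamma(k, rate β): mean = k/β, variance = k/β², so CV = 1/√k.
CV = SD/mean = 6.8/10.8 = 0.6296, hence k = 1/CV² = 2.52.
Then β = k/mean = 2.52/10.8 = 0.234.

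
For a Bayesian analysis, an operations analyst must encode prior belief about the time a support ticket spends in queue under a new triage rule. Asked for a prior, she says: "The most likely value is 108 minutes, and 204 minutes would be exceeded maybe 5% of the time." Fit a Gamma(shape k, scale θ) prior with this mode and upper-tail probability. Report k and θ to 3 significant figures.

k ≈ 7.87, θ ≈ 15.7

Gamma(k,θ) with k>1 has mode (k−1)θ, so θ = 108/(k−1).
Need P(X < 204) = 0.95 with θ tied to k this way. Start at k = 2, θ = 108: P(X<204) ≈ 0.563.
Too low — raise k to concentrate. Iterating converges to k ≈ 7.87.
Then θ = 108/(7.87−1) ≈ 15.7.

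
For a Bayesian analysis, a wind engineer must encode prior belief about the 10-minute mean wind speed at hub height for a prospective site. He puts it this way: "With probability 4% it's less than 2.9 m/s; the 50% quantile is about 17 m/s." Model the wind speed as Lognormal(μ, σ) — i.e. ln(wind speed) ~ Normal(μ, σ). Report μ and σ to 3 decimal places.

μ ≈ 2.833, σ ≈ 1.010

If T ~ Lognormal(μ,σ) then ln T ~ Normal(μ,σ), so the p-quantile of ln T is μ + z_p·σ.
ln(2.9) = 1.065 and ln(17) = 2.833; z_{0.04} = -1.751, z_{0.5} = 0.
σ = (2.833 − 1.065)/(0 − (-1.751)) = 1.010.
μ = 1.065 − (-1.751)·1.010 = 2.833.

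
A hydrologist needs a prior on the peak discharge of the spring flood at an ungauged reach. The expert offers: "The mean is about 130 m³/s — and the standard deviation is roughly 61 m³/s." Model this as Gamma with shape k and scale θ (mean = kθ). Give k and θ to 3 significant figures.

For Gamma(k, scale θ): mean = kθ, variance = kθ², so CV = 1/√k.
CV = SD/mean = 61/130 = 0.4692, hence k = 1/CV² = 4.54.
Then θ = mean/k = 130/4.54 = 28.6.

k ≈ 4.54, θ ≈ 28.6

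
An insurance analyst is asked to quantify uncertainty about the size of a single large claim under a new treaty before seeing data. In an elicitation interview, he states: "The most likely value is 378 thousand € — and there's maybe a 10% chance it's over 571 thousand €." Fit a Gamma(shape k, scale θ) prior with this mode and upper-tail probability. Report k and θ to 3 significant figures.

k ≈ 11.9, θ ≈ 34.5

Gamma(k,θ) with k>1 has mode (k−1)θ, so θ = 378/(k−1).
Need P(X < 571) = 0.9 with θ tied to k this way. Start at k = 2, θ = 378: P(X<571) ≈ 0.446.
Too low — raise k to concentrate. Iterating converges to k ≈ 11.9.
Then θ = 378/(11.9−1) ≈ 34.5.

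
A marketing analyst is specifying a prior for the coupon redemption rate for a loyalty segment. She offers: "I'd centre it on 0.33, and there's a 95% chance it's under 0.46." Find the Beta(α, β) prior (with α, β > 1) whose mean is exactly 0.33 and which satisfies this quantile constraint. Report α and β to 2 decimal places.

α ≈ 12.35, β ≈ 25.08

With mean 0.33 fixed, write α = 0.33s, β = 0.67s where s = α+β.
Need P(θ < 0.46) = 0.95 under Beta(0.33s, 0.67s). Normal approximation: (q−m)/√(m(1−m)/s) ≈ z_{0.95} = 1.64, so s ≈ 0.33·0.67·(1.64)²/(0.46−0.33)² = 35.4.
At s = 35.4: P(θ<0.46) ≈ 0.945. Adjusting to match 0.95 gives s ≈ 37.43.
So α = 0.33·37.43 ≈ 12.35, β = 0.67·37.43 ≈ 25.08.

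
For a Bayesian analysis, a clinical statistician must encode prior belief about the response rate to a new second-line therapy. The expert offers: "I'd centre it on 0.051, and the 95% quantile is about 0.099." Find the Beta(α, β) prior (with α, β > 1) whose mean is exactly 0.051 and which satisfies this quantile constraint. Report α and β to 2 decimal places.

α ≈ 3.71, β ≈ 69.10

With mean 0.051 fixed, write α = 0.051s, β = 0.949s where s = α+β.
Need P(θ < 0.099) = 0.95 under Beta(0.051s, 0.949s). Normal approximation: (q−m)/√(m(1−m)/s) ≈ z_{0.95} = 1.64, so s ≈ 0.051·0.949·(1.64)²/(0.099−0.051)² = 56.8.
At s = 56.8: P(θ<0.099) ≈ 0.932. Adjusting to match 0.95 gives s ≈ 72.81.
So α = 0.051·72.81 ≈ 3.71, β = 0.949·72.81 ≈ 69.10.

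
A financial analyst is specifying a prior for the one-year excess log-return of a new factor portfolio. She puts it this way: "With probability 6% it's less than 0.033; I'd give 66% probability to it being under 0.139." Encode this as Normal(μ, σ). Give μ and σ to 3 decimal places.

μ = 0.117, σ = 0.054

For Normal(μ,σ), the p-quantile is μ + z_p·σ. Here z_{0.06} = -1.555, z_{0.66} = 0.4125.
So 0.033 = μ − 1.555σ and 0.139 = μ + 0.4125σ.
Subtracting: σ = (0.139 − 0.033)/(0.4125 − (-1.555)) = 0.054.
Then μ = 0.033 − (-1.555)·0.054 = 0.117.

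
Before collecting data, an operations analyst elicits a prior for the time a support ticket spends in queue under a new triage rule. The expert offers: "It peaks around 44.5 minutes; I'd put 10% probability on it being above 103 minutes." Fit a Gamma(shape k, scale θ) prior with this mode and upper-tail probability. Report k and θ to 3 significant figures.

k ≈ 3.73, θ ≈ 16.3

Gamma(k,θ) with k>1 has mode (k−1)θ, so θ = 44.5/(k−1).
Need P(X < 103) = 0.9 with θ tied to k this way. Start at k = 2, θ = 44.5: P(X<103) ≈ 0.673.
Too low — raise k to concentrate. Iterating converges to k ≈ 3.73.
Then θ = 44.5/(3.73−1) ≈ 16.3.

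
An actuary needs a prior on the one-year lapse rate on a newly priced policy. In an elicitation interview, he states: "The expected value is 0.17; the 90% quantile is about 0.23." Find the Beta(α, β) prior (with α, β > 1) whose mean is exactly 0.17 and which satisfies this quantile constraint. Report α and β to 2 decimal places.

α ≈ 11.55, β ≈ 56.37

With mean 0.17 fixed, write α = 0.17s, β = 0.83s where s = α+β.
Need P(θ < 0.23) = 0.9 under Beta(0.17s, 0.83s). Normal approximation: (q−m)/√(m(1−m)/s) ≈ z_{0.9} = 1.28, so s ≈ 0.17·0.83·(1.28)²/(0.23−0.17)² = 64.4.
At s = 64.4: P(θ<0.23) ≈ 0.895. Adjusting to match 0.9 gives s ≈ 67.92.
So α = 0.17·67.92 ≈ 11.55, β = 0.83·67.92 ≈ 56.37.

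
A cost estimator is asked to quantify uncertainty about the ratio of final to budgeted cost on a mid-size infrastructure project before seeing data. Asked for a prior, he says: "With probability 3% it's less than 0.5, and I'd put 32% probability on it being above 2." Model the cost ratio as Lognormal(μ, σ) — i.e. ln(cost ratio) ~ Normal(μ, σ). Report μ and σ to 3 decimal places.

If T ~ Lognormal(μ,σ) then ln T ~ Normal(μ,σ), so the p-quantile of ln T is μ + z_p·σ.
ln(0.5) = -0.6931 and ln(2) = 0.6931; z_{0.03} = -1.881, z_{0.68} = 0.4677.
σ = (0.6931 − -0.6931)/(0.4677 − (-1.881)) = 0.590.
μ = -0.6931 − (-1.881)·0.590 = 0.417.

μ ≈ 0.417, σ ≈ 0.590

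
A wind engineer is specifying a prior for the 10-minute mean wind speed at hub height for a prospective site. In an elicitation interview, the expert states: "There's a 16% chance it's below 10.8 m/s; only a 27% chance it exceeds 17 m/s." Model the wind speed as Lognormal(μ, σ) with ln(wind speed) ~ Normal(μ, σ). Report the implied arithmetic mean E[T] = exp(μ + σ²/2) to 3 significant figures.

If T ~ Lognormal(μ,σ) then ln T ~ Normal(μ,σ), so the p-quantile of ln T is μ + z_p·σ.
ln(10.8) = 2.38 and ln(17) = 2.833; z_{0.16} = -0.9945, z_{0.73} = 0.6128.
σ = (2.833 − 2.38)/(0.6128 − (-0.9945)) = 0.282.
μ = 2.38 − (-0.9945)·0.282 = 2.660.
E[T] = exp(μ + σ²/2) = exp(2.660 + 0.0398) = 14.9 m/s.

E[T] ≈ 14.9 m/s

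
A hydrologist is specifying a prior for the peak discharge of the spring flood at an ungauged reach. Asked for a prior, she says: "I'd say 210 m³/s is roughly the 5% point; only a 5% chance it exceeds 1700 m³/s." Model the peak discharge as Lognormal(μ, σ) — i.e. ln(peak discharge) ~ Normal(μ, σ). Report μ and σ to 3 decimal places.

μ ≈ 6.393, σ ≈ 0.636

If T ~ Lognormal(μ,σ) then ln T ~ Normal(μ,σ), so the p-quantile of ln T is μ + z_p·σ.
ln(210) = 5.347 and ln(1700) = 7.438; z_{0.05} = -1.645, z_{0.95} = 1.645.
σ = (7.438 − 5.347)/(1.645 − (-1.645)) = 0.636.
μ = 5.347 − (-1.645)·0.636 = 6.393.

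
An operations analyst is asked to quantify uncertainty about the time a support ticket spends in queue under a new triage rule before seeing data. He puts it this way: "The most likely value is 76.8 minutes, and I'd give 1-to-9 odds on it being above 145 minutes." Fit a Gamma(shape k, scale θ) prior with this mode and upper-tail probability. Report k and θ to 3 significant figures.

Gamma(k,θ) with k>1 has mode (k−1)θ, so θ = 76.8/(k−1).
Need P(X < 145) = 0.9 with θ tied to k this way. Start at k = 2, θ = 76.8: P(X<145) ≈ 0.563.
Too low — raise k to concentrate. Iterating converges to k ≈ 5.73.
Then θ = 76.8/(5.73−1) ≈ 16.2.

k ≈ 5.73, θ ≈ 16.2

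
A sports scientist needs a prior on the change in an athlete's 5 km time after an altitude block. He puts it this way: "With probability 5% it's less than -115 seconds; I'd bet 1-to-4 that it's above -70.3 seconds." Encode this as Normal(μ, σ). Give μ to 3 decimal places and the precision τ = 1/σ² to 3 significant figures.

For Normal(μ,σ), the p-quantile is μ + z_p·σ. Here z_{0.05} = -1.645, z_{0.8} = 0.8416.
So -115 = μ − 1.645σ and -70.3 = μ + 0.8416σ.
Subtracting: σ = (-70.3 − -115)/(0.8416 − (-1.645)) = 17.977.
Then μ = -115 − (-1.645)·17.977 = -85.430.
Precision τ = 1/σ² = 1/17.98² = 0.00309.

μ = -85.430, τ = 0.00309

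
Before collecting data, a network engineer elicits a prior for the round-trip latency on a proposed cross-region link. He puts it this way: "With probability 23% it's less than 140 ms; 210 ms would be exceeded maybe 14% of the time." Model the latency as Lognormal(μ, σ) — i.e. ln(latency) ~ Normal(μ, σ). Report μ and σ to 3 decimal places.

μ ≈ 5.106, σ ≈ 0.223

If T ~ Lognormal(μ,σ) then ln T ~ Normal(μ,σ), so the p-quantile of ln T is μ + z_p·σ.
ln(140) = 4.942 and ln(210) = 5.347; z_{0.23} = -0.7388, z_{0.86} = 1.08.
σ = (5.347 − 4.942)/(1.08 − (-0.7388)) = 0.223.
μ = 4.942 − (-0.7388)·0.223 = 5.106.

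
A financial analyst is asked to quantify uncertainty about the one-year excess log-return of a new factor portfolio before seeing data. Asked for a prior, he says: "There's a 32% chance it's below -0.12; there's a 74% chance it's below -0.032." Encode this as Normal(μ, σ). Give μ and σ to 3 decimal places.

μ = -0.083, σ = 0.079

For Normal(μ,σ), the p-quantile is μ + z_p·σ. Here z_{0.32} = -0.4677, z_{0.74} = 0.6433.
So -0.12 = μ − 0.4677σ and -0.032 = μ + 0.6433σ.
Subtracting: σ = (-0.032 − -0.12)/(0.6433 − (-0.4677)) = 0.079.
Then μ = -0.12 − (-0.4677)·0.079 = -0.083.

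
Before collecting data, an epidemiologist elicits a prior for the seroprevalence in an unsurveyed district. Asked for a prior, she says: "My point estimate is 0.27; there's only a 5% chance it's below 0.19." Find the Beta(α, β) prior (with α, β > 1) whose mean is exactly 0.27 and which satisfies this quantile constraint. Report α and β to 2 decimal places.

With mean 0.27 fixed, write α = 0.27s, β = 0.73s where s = α+β.
Need P(θ < 0.19) = 0.05 under Beta(0.27s, 0.73s). Normal approximation: (q−m)/√(m(1−m)/s) ≈ z_{0.05} = -1.64, so s ≈ 0.27·0.73·(-1.64)²/(0.19−0.27)² = 83.3.
At s = 83.3: P(θ<0.19) ≈ 0.041. Adjusting to match 0.05 gives s ≈ 75.38.
So α = 0.27·75.38 ≈ 20.35, β = 0.73·75.38 ≈ 55.03.

α ≈ 20.35, β ≈ 55.03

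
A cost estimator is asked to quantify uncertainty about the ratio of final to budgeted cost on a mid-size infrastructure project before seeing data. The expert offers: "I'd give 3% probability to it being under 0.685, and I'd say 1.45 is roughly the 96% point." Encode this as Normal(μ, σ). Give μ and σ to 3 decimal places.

For Normal(μ,σ), the p-quantile is μ + z_p·σ. Here z_{0.03} = -1.881, z_{0.96} = 1.751.
So 0.685 = μ − 1.881σ and 1.45 = μ + 1.751σ.
Subtracting: σ = (1.45 − 0.685)/(1.751 − (-1.881)) = 0.211.
Then μ = 0.685 − (-1.881)·0.211 = 1.081.

μ = 1.081, σ = 0.211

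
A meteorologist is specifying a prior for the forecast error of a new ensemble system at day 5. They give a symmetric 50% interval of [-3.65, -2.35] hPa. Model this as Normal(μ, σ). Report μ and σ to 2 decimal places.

μ = -3.00, σ = 0.96

A symmetric 50% interval runs μ ± z·σ with z = 0.6745.
Half-width = 0.65, so σ = 0.65/0.6745 = 0.96.
μ is the interval midpoint, -3.00.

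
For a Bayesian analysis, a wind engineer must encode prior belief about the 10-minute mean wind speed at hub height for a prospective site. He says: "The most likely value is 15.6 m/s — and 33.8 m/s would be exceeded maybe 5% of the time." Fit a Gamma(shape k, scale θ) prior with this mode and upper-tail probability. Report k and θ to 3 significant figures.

Gamma(k,θ) with k>1 has mode (k−1)θ, so θ = 15.6/(k−1).
Need P(X < 33.8) = 0.95 with θ tied to k this way. Start at k = 2, θ = 15.6: P(X<33.8) ≈ 0.637.
Too low — raise k to concentrate. Iterating converges to k ≈ 5.61.
Then θ = 15.6/(5.61−1) ≈ 3.39.

k ≈ 5.61, θ ≈ 3.39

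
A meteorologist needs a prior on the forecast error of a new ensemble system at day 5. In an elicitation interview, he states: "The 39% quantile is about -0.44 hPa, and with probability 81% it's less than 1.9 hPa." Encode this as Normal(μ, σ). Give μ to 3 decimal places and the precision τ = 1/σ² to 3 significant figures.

μ = 0.125, τ = 0.245

The p-quantile of Normal(μ,σ) is μ + z_p·σ, with z_{0.39} = -0.2793 and z_{0.81} = 0.8779.
Eliminate σ: μ = (z₂·x₁ − z₁·x₂)/(z₂ − z₁) = (0.8779·-0.44 − (-0.2793)·1.9)/1.157 = 0.125.
Then σ = (x₂ − x₁)/(z₂ − z₁) = (1.9 − -0.44)/1.157 = 2.022.
Precision τ = 1/σ² = 1/2.022² = 0.245.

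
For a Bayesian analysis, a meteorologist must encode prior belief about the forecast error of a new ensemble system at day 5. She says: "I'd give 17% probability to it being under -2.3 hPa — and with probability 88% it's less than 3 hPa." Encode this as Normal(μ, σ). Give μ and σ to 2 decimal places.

For Normal(μ,σ), the p-quantile is μ + z_p·σ. Here z_{0.17} = -0.9542, z_{0.88} = 1.175.
So -2.3 = μ − 0.9542σ and 3 = μ + 1.175σ.
Subtracting: σ = (3 − -2.3)/(1.175 − (-0.9542)) = 2.49.
Then μ = -2.3 − (-0.9542)·2.49 = 0.08.

μ = 0.08, σ = 2.49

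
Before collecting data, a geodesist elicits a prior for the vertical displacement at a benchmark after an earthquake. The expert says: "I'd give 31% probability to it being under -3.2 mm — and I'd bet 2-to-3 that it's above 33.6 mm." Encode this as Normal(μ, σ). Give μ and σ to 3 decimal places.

μ = 21.156, σ = 49.119

For Normal(μ,σ), the p-quantile is μ + z_p·σ. Here z_{0.31} = -0.4959, z_{0.6} = 0.2533.
So -3.2 = μ − 0.4959σ and 33.6 = μ + 0.2533σ.
Subtracting: σ = (33.6 − -3.2)/(0.2533 − (-0.4959)) = 49.119.
Then μ = -3.2 − (-0.4959)·49.119 = 21.156.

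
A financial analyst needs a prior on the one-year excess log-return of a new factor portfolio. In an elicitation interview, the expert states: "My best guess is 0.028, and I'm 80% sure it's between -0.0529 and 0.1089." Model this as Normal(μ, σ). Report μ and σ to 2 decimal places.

A symmetric 80% interval runs μ ± z·σ with z = 1.282.
Half-width = 0.0809, so σ = 0.0809/1.282 = 0.06.
μ is the stated best guess, 0.03.

μ = 0.03, σ = 0.06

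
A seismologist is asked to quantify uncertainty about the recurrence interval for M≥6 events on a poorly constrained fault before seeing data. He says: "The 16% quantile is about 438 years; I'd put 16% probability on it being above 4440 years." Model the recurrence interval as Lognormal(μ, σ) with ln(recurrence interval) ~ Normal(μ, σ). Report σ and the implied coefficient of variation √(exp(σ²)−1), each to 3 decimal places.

σ ≈ 1.165, CV ≈ 1.697

If T ~ Lognormal(μ,σ) then ln T ~ Normal(μ,σ), so the p-quantile of ln T is μ + z_p·σ.
ln(438) = 6.082 and ln(4440) = 8.398; z_{0.16} = -0.9945, z_{0.84} = 0.9945.
σ = (8.398 − 6.082)/(0.9945 − (-0.9945)) = 1.165.
μ = 6.082 − (-0.9945)·1.165 = 7.240.
CV = √(exp(σ²)−1) = √(exp(1.3562)−1) = 1.697.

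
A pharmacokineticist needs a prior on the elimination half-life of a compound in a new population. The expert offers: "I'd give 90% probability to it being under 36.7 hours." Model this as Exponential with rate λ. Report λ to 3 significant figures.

λ ≈ 0.0627

P(T < 36.7) = 1 − e^(−λ·36.7) = 0.9, so λ = −ln(1−0.9)/36.7 = −ln(0.1)/36.7 = 0.0627.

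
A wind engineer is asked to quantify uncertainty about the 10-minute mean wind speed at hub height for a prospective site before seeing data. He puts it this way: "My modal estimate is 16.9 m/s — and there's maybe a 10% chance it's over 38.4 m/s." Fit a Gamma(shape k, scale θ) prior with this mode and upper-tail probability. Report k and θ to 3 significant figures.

k ≈ 3.85, θ ≈ 5.92

Gamma(k,θ) with k>1 has mode (k−1)θ, so θ = 16.9/(k−1).
Need P(X < 38.4) = 0.9 with θ tied to k this way. Start at k = 2, θ = 16.9: P(X<38.4) ≈ 0.663.
Too low — raise k to concentrate. Iterating converges to k ≈ 3.85.
Then θ = 16.9/(3.85−1) ≈ 5.92.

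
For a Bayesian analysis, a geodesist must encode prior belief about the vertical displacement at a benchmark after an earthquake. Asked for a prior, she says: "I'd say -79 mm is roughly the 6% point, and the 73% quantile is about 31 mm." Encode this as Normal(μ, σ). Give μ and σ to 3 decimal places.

For Normal(μ,σ), the p-quantile is μ + z_p·σ. Here z_{0.06} = -1.555, z_{0.73} = 0.6128.
So -79 = μ − 1.555σ and 31 = μ + 0.6128σ.
Subtracting: σ = (31 − -79)/(0.6128 − (-1.555)) = 50.748.
Then μ = -79 − (-1.555)·50.748 = -0.099.

μ = -0.099, σ = 50.748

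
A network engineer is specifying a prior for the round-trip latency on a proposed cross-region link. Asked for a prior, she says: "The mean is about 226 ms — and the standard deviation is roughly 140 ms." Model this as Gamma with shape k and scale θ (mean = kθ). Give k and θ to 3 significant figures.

k ≈ 2.61, θ ≈ 86.7

For Gamma(k, scale θ): mean = kθ, variance = kθ², so CV = 1/√k.
CV = SD/mean = 140/226 = 0.6195, hence k = 1/CV² = 2.61.
Then θ = mean/k = 226/2.61 = 86.7.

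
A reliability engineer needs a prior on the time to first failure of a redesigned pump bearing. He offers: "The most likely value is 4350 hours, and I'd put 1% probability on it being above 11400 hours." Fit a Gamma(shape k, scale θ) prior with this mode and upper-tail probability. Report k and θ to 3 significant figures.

Gamma(k,θ) with k>1 has mode (k−1)θ, so θ = 4350/(k−1).
Need P(X < 11400) = 0.99 with θ tied to k this way. Start at k = 2, θ = 4350: P(X<11400) ≈ 0.737.
Too low — raise k to concentrate. Iterating converges to k ≈ 6.
Then θ = 4350/(6−1) ≈ 869.

k ≈ 6, θ ≈ 869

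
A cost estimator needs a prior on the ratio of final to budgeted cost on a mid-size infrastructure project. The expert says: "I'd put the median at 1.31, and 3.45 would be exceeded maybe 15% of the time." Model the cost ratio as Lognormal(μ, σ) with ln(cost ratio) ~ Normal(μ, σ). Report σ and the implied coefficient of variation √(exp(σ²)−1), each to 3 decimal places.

σ ≈ 0.934, CV ≈ 1.181

If T ~ Lognormal(μ,σ) then ln T ~ Normal(μ,σ), so the p-quantile of ln T is μ + z_p·σ.
ln(1.31) = 0.27 and ln(3.45) = 1.238; z_{0.5} = 0, z_{0.85} = 1.036.
σ = (1.238 − 0.27)/(1.036 − (0)) = 0.934.
μ = 0.27 − (0)·0.934 = 0.270.
CV = √(exp(σ²)−1) = √(exp(0.8729)−1) = 1.181.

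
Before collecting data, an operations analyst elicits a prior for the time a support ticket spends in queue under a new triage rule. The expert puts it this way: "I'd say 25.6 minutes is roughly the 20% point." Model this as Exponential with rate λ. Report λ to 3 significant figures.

P(T < 25.6) = 1 − e^(−λ·25.6) = 0.2, so λ = −ln(1−0.2)/25.6 = −ln(0.8)/25.6 = 0.00872.

λ ≈ 0.00872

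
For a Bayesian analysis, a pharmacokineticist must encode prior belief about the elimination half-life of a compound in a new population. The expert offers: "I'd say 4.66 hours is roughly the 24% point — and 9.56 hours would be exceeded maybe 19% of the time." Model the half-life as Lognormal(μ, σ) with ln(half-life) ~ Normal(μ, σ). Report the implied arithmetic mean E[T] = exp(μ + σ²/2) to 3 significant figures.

If T ~ Lognormal(μ,σ) then ln T ~ Normal(μ,σ), so the p-quantile of ln T is μ + z_p·σ.
ln(4.66) = 1.539 and ln(9.56) = 2.258; z_{0.24} = -0.7063, z_{0.81} = 0.8779.
σ = (2.258 − 1.539)/(0.8779 − (-0.7063)) = 0.454.
μ = 1.539 − (-0.7063)·0.454 = 1.859.
E[T] = exp(μ + σ²/2) = exp(1.859 + 0.1029) = 7.12 hours.

E[T] ≈ 7.12 hours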